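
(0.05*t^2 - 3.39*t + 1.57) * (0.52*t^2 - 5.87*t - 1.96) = 0.026*t^4 - 2.0563*t^3 + 20.6177*t^2 - 2.5715*t - 3.0772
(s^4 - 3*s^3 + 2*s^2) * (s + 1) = s^5 - 2*s^4 - s^3 + 2*s^2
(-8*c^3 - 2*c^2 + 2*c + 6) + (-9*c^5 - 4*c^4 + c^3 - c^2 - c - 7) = -9*c^5 - 4*c^4 - 7*c^3 - 3*c^2 + c - 1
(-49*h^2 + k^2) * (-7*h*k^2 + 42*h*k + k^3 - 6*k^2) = 343*h^3*k^2 - 2058*h^3*k - 49*h^2*k^3 + 294*h^2*k^2 - 7*h*k^4 + 42*h*k^3 + k^5 - 6*k^4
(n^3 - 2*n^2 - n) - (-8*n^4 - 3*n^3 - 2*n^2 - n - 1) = 8*n^4 + 4*n^3 + 1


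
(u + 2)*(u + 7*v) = u^2 + 7*u*v + 2*u + 14*v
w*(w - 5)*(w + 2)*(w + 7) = w^4 + 4*w^3 - 31*w^2 - 70*w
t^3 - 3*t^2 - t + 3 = (t - 3)*(t - 1)*(t + 1)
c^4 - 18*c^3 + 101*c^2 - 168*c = c*(c - 8)*(c - 7)*(c - 3)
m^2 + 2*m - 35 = (m - 5)*(m + 7)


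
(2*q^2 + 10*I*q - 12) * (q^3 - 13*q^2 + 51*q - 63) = 2*q^5 - 26*q^4 + 10*I*q^4 + 90*q^3 - 130*I*q^3 + 30*q^2 + 510*I*q^2 - 612*q - 630*I*q + 756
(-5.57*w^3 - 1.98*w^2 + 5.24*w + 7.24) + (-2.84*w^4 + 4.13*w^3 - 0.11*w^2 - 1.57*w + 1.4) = -2.84*w^4 - 1.44*w^3 - 2.09*w^2 + 3.67*w + 8.64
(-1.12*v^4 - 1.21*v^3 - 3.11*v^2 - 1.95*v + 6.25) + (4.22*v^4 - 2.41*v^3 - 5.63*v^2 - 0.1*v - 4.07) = 3.1*v^4 - 3.62*v^3 - 8.74*v^2 - 2.05*v + 2.18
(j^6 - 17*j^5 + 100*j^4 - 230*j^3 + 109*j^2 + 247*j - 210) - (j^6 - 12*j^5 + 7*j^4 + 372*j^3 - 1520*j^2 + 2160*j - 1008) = -5*j^5 + 93*j^4 - 602*j^3 + 1629*j^2 - 1913*j + 798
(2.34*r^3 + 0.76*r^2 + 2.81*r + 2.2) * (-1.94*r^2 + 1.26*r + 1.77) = -4.5396*r^5 + 1.474*r^4 - 0.351999999999999*r^3 + 0.6178*r^2 + 7.7457*r + 3.894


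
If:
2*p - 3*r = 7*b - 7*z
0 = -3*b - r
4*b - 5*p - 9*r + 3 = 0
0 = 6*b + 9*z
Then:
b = -9/73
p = -12/73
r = 27/73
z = 6/73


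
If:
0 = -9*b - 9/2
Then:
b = -1/2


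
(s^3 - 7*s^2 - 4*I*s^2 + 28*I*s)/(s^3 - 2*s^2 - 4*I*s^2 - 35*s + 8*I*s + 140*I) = s/(s + 5)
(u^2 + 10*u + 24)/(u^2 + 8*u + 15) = (u^2 + 10*u + 24)/(u^2 + 8*u + 15)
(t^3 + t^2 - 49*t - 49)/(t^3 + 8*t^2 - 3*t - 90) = (t^3 + t^2 - 49*t - 49)/(t^3 + 8*t^2 - 3*t - 90)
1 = 1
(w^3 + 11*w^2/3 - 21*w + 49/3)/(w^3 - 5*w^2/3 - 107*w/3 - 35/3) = (-3*w^3 - 11*w^2 + 63*w - 49)/(-3*w^3 + 5*w^2 + 107*w + 35)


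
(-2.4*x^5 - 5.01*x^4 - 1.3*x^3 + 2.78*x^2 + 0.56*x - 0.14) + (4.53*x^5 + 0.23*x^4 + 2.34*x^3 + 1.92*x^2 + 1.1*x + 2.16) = 2.13*x^5 - 4.78*x^4 + 1.04*x^3 + 4.7*x^2 + 1.66*x + 2.02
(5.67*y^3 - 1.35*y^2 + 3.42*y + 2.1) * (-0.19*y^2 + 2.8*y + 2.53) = -1.0773*y^5 + 16.1325*y^4 + 9.9153*y^3 + 5.7615*y^2 + 14.5326*y + 5.313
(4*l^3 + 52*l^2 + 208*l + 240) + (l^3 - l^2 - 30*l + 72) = 5*l^3 + 51*l^2 + 178*l + 312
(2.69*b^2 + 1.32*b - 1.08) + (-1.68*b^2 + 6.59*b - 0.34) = 1.01*b^2 + 7.91*b - 1.42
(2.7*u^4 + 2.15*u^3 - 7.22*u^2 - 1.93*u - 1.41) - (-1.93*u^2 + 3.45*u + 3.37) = 2.7*u^4 + 2.15*u^3 - 5.29*u^2 - 5.38*u - 4.78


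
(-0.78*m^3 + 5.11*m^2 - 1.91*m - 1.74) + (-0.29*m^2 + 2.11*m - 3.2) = -0.78*m^3 + 4.82*m^2 + 0.2*m - 4.94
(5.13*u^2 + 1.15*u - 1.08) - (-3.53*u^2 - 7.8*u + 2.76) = 8.66*u^2 + 8.95*u - 3.84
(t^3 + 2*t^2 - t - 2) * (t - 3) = t^4 - t^3 - 7*t^2 + t + 6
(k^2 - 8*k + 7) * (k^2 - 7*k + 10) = k^4 - 15*k^3 + 73*k^2 - 129*k + 70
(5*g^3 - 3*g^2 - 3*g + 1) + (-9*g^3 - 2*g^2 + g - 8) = -4*g^3 - 5*g^2 - 2*g - 7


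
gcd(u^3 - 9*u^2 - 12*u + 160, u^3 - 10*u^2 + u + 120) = u^2 - 13*u + 40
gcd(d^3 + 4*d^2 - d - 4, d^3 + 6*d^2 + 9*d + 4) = d^2 + 5*d + 4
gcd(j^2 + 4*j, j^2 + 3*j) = j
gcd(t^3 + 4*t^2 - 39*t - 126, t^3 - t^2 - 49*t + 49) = t + 7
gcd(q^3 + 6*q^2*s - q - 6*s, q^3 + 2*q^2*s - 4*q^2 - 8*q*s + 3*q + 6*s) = q - 1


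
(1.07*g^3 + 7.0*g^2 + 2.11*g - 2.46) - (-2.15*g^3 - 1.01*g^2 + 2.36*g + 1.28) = 3.22*g^3 + 8.01*g^2 - 0.25*g - 3.74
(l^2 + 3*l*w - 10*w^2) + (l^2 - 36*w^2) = 2*l^2 + 3*l*w - 46*w^2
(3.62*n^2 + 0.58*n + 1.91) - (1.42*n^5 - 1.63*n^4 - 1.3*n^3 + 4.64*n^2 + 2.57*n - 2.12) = -1.42*n^5 + 1.63*n^4 + 1.3*n^3 - 1.02*n^2 - 1.99*n + 4.03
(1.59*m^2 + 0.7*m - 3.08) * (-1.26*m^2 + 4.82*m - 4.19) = -2.0034*m^4 + 6.7818*m^3 + 0.5927*m^2 - 17.7786*m + 12.9052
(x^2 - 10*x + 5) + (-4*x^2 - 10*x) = -3*x^2 - 20*x + 5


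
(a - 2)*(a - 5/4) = a^2 - 13*a/4 + 5/2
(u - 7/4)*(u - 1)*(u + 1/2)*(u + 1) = u^4 - 5*u^3/4 - 15*u^2/8 + 5*u/4 + 7/8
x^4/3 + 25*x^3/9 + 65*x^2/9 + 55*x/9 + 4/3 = (x/3 + 1)*(x + 1/3)*(x + 1)*(x + 4)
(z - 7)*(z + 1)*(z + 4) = z^3 - 2*z^2 - 31*z - 28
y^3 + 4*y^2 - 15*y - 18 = (y - 3)*(y + 1)*(y + 6)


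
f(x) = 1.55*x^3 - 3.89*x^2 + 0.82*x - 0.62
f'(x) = 4.65*x^2 - 7.78*x + 0.82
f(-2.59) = -55.77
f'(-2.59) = 52.16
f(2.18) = -1.26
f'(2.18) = 5.96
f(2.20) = -1.14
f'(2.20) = 6.21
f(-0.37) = -1.53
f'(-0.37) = 4.34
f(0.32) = -0.71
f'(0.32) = -1.19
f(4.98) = 98.42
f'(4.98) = 77.40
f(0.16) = -0.58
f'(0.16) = -0.31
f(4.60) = 71.71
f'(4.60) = 63.43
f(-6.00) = -480.38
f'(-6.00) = 214.90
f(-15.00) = -6119.42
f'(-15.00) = 1163.77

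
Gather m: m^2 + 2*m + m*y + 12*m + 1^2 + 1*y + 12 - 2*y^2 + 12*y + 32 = m^2 + m*(y + 14) - 2*y^2 + 13*y + 45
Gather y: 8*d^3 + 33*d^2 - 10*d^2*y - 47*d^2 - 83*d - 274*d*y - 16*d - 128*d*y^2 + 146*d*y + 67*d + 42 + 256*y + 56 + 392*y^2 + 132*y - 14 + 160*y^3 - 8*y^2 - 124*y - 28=8*d^3 - 14*d^2 - 32*d + 160*y^3 + y^2*(384 - 128*d) + y*(-10*d^2 - 128*d + 264) + 56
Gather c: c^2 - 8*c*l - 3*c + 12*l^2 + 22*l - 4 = c^2 + c*(-8*l - 3) + 12*l^2 + 22*l - 4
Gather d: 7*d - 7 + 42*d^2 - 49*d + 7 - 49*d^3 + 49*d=-49*d^3 + 42*d^2 + 7*d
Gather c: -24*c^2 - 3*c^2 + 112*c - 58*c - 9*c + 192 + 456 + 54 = -27*c^2 + 45*c + 702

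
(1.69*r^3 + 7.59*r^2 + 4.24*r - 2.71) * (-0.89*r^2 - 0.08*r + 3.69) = -1.5041*r^5 - 6.8903*r^4 + 1.8553*r^3 + 30.0798*r^2 + 15.8624*r - 9.9999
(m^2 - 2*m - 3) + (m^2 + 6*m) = 2*m^2 + 4*m - 3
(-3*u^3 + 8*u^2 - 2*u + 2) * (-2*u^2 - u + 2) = 6*u^5 - 13*u^4 - 10*u^3 + 14*u^2 - 6*u + 4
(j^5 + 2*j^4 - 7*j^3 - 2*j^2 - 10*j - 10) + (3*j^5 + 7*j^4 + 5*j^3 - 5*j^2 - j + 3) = 4*j^5 + 9*j^4 - 2*j^3 - 7*j^2 - 11*j - 7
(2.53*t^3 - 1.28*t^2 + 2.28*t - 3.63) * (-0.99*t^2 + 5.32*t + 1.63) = -2.5047*t^5 + 14.7268*t^4 - 4.9429*t^3 + 13.6369*t^2 - 15.5952*t - 5.9169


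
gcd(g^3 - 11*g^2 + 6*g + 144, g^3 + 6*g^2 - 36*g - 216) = g - 6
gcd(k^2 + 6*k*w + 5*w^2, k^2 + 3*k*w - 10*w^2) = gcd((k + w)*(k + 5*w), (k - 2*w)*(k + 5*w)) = k + 5*w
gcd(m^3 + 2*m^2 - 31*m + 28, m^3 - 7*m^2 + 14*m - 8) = m^2 - 5*m + 4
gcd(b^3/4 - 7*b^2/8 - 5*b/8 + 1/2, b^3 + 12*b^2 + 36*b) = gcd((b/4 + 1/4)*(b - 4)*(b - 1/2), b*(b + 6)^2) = 1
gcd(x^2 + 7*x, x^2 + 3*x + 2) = 1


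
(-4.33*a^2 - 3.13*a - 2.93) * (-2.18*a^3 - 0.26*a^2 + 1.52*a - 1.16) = 9.4394*a^5 + 7.9492*a^4 + 0.6196*a^3 + 1.027*a^2 - 0.822800000000001*a + 3.3988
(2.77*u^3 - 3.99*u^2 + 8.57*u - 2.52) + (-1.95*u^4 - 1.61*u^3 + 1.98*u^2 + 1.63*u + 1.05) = -1.95*u^4 + 1.16*u^3 - 2.01*u^2 + 10.2*u - 1.47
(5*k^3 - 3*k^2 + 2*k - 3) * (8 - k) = -5*k^4 + 43*k^3 - 26*k^2 + 19*k - 24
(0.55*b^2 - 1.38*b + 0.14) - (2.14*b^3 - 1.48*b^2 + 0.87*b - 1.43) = -2.14*b^3 + 2.03*b^2 - 2.25*b + 1.57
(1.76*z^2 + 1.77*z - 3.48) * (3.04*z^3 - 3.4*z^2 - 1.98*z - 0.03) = 5.3504*z^5 - 0.6032*z^4 - 20.082*z^3 + 8.2746*z^2 + 6.8373*z + 0.1044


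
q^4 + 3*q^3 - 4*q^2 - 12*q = q*(q - 2)*(q + 2)*(q + 3)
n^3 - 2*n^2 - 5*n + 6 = (n - 3)*(n - 1)*(n + 2)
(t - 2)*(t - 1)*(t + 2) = t^3 - t^2 - 4*t + 4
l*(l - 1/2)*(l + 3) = l^3 + 5*l^2/2 - 3*l/2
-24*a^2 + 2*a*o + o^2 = (-4*a + o)*(6*a + o)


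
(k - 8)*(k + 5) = k^2 - 3*k - 40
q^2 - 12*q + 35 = (q - 7)*(q - 5)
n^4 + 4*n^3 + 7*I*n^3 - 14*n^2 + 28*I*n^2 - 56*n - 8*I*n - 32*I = (n + 4)*(n + I)*(n + 2*I)*(n + 4*I)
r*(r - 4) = r^2 - 4*r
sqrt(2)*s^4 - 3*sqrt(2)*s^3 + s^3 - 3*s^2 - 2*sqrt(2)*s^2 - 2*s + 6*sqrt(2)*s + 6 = (s - 3)*(s - sqrt(2))*(s + sqrt(2))*(sqrt(2)*s + 1)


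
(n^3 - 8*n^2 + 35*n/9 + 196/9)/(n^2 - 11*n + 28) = (n^2 - n - 28/9)/(n - 4)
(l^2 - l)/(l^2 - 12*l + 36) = l*(l - 1)/(l^2 - 12*l + 36)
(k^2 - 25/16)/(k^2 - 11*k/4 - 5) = (k - 5/4)/(k - 4)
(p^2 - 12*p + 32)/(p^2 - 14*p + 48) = (p - 4)/(p - 6)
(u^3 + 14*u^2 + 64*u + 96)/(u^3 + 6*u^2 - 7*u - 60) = (u^2 + 10*u + 24)/(u^2 + 2*u - 15)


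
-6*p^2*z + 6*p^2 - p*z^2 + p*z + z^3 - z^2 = (-3*p + z)*(2*p + z)*(z - 1)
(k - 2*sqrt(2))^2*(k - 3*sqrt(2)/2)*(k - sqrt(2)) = k^4 - 13*sqrt(2)*k^3/2 + 31*k^2 - 32*sqrt(2)*k + 24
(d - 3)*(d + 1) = d^2 - 2*d - 3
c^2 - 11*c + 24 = (c - 8)*(c - 3)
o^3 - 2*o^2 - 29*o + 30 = (o - 6)*(o - 1)*(o + 5)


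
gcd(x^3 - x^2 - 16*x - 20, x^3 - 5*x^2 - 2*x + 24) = x + 2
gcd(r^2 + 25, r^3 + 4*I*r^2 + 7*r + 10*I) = r + 5*I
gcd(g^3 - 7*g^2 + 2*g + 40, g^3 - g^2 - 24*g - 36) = g + 2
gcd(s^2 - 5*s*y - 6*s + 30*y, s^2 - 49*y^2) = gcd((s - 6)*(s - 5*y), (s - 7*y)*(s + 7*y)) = 1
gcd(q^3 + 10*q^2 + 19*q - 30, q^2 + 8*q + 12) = q + 6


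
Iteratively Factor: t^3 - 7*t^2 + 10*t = (t - 2)*(t^2 - 5*t) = t*(t - 2)*(t - 5)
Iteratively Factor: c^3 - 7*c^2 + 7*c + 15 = (c - 5)*(c^2 - 2*c - 3) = (c - 5)*(c - 3)*(c + 1)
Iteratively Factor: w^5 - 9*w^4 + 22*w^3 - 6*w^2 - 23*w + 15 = (w - 1)*(w^4 - 8*w^3 + 14*w^2 + 8*w - 15) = (w - 1)^2*(w^3 - 7*w^2 + 7*w + 15) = (w - 3)*(w - 1)^2*(w^2 - 4*w - 5) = (w - 3)*(w - 1)^2*(w + 1)*(w - 5)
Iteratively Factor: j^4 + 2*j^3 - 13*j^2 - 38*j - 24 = (j + 3)*(j^3 - j^2 - 10*j - 8) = (j + 1)*(j + 3)*(j^2 - 2*j - 8) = (j + 1)*(j + 2)*(j + 3)*(j - 4)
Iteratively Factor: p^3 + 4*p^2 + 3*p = (p + 3)*(p^2 + p) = (p + 1)*(p + 3)*(p)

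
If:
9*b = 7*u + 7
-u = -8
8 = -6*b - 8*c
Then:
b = 7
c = -25/4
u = 8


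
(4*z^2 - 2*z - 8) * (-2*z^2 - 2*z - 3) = -8*z^4 - 4*z^3 + 8*z^2 + 22*z + 24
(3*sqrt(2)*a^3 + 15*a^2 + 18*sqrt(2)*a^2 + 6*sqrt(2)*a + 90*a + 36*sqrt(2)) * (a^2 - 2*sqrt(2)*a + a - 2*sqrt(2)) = 3*sqrt(2)*a^5 + 3*a^4 + 21*sqrt(2)*a^4 - 6*sqrt(2)*a^3 + 21*a^3 - 168*sqrt(2)*a^2 - 6*a^2 - 144*sqrt(2)*a - 168*a - 144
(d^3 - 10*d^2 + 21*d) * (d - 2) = d^4 - 12*d^3 + 41*d^2 - 42*d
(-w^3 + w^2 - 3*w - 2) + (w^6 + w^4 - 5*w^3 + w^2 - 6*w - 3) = w^6 + w^4 - 6*w^3 + 2*w^2 - 9*w - 5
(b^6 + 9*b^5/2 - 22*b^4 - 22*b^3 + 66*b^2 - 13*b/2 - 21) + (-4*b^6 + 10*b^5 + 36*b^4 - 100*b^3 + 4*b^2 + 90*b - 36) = -3*b^6 + 29*b^5/2 + 14*b^4 - 122*b^3 + 70*b^2 + 167*b/2 - 57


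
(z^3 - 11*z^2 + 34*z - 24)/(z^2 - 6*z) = z - 5 + 4/z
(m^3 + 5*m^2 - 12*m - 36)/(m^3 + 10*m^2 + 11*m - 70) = (m^3 + 5*m^2 - 12*m - 36)/(m^3 + 10*m^2 + 11*m - 70)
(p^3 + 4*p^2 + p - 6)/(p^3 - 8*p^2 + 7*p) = (p^2 + 5*p + 6)/(p*(p - 7))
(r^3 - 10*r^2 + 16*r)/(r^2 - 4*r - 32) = r*(r - 2)/(r + 4)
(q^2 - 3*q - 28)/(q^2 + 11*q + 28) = (q - 7)/(q + 7)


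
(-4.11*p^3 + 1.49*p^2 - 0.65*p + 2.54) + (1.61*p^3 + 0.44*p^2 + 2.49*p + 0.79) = -2.5*p^3 + 1.93*p^2 + 1.84*p + 3.33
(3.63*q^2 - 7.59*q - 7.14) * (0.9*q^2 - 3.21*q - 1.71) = 3.267*q^4 - 18.4833*q^3 + 11.7306*q^2 + 35.8983*q + 12.2094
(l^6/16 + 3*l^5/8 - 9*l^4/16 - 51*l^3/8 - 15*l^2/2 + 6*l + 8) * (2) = l^6/8 + 3*l^5/4 - 9*l^4/8 - 51*l^3/4 - 15*l^2 + 12*l + 16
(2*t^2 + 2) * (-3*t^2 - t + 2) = -6*t^4 - 2*t^3 - 2*t^2 - 2*t + 4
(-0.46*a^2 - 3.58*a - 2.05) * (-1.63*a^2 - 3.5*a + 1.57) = 0.7498*a^4 + 7.4454*a^3 + 15.1493*a^2 + 1.5544*a - 3.2185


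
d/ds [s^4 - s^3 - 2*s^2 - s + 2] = 4*s^3 - 3*s^2 - 4*s - 1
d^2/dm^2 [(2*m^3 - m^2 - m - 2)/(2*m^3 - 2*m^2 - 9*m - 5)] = 4*(2*m^6 + 48*m^5 + 15*m^4 + 66*m^3 + 162*m^2 + 6*m - 61)/(8*m^9 - 24*m^8 - 84*m^7 + 148*m^6 + 498*m^5 - 6*m^4 - 1119*m^3 - 1365*m^2 - 675*m - 125)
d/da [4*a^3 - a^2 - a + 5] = 12*a^2 - 2*a - 1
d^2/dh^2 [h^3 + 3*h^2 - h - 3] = 6*h + 6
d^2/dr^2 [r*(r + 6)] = 2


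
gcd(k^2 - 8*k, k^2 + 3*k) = k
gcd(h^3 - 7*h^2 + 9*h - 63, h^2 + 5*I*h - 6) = h + 3*I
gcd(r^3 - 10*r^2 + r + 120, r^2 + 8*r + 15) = r + 3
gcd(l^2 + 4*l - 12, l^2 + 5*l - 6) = l + 6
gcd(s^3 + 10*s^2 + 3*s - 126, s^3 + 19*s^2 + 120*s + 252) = s^2 + 13*s + 42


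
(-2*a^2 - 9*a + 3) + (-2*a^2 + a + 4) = -4*a^2 - 8*a + 7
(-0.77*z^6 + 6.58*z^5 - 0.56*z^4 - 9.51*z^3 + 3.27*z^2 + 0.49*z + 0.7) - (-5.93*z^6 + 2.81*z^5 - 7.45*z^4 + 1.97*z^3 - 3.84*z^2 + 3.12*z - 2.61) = 5.16*z^6 + 3.77*z^5 + 6.89*z^4 - 11.48*z^3 + 7.11*z^2 - 2.63*z + 3.31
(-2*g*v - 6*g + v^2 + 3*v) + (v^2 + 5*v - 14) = -2*g*v - 6*g + 2*v^2 + 8*v - 14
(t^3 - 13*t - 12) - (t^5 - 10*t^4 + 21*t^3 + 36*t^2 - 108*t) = -t^5 + 10*t^4 - 20*t^3 - 36*t^2 + 95*t - 12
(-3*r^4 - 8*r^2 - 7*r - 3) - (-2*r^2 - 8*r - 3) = -3*r^4 - 6*r^2 + r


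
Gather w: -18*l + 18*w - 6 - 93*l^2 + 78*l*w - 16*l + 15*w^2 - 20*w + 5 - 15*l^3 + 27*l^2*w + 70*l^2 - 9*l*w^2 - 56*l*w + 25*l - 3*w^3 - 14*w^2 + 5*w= -15*l^3 - 23*l^2 - 9*l - 3*w^3 + w^2*(1 - 9*l) + w*(27*l^2 + 22*l + 3) - 1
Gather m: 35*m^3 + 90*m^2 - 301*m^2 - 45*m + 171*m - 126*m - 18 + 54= 35*m^3 - 211*m^2 + 36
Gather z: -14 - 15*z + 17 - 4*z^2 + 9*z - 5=-4*z^2 - 6*z - 2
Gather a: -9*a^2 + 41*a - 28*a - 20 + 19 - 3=-9*a^2 + 13*a - 4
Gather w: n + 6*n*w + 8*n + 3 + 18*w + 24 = 9*n + w*(6*n + 18) + 27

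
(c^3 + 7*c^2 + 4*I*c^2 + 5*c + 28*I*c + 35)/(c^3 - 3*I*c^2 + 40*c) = (c^2 + c*(7 - I) - 7*I)/(c*(c - 8*I))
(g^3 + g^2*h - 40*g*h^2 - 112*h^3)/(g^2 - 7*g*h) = g + 8*h + 16*h^2/g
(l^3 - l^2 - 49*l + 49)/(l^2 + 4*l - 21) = (l^2 - 8*l + 7)/(l - 3)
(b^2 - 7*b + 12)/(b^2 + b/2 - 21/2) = 2*(b - 4)/(2*b + 7)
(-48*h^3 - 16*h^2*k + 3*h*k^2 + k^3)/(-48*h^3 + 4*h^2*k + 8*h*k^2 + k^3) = (12*h^2 + h*k - k^2)/(12*h^2 - 4*h*k - k^2)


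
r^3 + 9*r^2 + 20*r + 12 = (r + 1)*(r + 2)*(r + 6)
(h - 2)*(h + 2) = h^2 - 4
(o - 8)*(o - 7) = o^2 - 15*o + 56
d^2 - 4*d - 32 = (d - 8)*(d + 4)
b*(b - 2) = b^2 - 2*b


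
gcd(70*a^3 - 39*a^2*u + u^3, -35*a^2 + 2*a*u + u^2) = -35*a^2 + 2*a*u + u^2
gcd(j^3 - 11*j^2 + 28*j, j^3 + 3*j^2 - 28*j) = j^2 - 4*j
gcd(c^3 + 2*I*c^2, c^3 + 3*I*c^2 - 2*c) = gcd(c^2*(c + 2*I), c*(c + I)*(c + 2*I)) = c^2 + 2*I*c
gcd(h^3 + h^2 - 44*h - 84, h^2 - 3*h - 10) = h + 2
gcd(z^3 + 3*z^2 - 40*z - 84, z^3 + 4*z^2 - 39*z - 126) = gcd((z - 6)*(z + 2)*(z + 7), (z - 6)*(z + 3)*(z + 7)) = z^2 + z - 42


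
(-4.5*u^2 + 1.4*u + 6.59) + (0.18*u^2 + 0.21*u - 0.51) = -4.32*u^2 + 1.61*u + 6.08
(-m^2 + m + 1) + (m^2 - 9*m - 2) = -8*m - 1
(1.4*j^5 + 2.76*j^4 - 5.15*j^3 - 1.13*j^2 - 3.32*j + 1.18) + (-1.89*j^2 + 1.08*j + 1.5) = 1.4*j^5 + 2.76*j^4 - 5.15*j^3 - 3.02*j^2 - 2.24*j + 2.68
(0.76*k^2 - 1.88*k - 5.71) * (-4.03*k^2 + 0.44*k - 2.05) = -3.0628*k^4 + 7.9108*k^3 + 20.6261*k^2 + 1.3416*k + 11.7055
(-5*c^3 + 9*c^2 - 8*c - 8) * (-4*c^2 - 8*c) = 20*c^5 + 4*c^4 - 40*c^3 + 96*c^2 + 64*c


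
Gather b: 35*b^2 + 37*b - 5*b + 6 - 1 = 35*b^2 + 32*b + 5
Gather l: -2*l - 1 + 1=-2*l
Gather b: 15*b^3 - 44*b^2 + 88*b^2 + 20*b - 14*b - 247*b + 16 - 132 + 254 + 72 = 15*b^3 + 44*b^2 - 241*b + 210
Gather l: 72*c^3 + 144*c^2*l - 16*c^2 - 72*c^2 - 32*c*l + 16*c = 72*c^3 - 88*c^2 + 16*c + l*(144*c^2 - 32*c)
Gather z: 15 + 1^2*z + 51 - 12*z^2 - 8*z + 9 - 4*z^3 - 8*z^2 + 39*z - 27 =-4*z^3 - 20*z^2 + 32*z + 48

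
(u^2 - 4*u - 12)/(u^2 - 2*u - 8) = (u - 6)/(u - 4)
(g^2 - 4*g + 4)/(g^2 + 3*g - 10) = (g - 2)/(g + 5)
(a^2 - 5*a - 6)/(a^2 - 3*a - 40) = (-a^2 + 5*a + 6)/(-a^2 + 3*a + 40)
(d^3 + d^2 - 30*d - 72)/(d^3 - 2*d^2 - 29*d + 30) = (d^2 + 7*d + 12)/(d^2 + 4*d - 5)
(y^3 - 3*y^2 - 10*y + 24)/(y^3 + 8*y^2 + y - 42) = (y - 4)/(y + 7)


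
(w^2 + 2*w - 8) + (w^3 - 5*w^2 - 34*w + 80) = w^3 - 4*w^2 - 32*w + 72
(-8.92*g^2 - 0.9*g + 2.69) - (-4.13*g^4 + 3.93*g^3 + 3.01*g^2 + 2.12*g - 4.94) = 4.13*g^4 - 3.93*g^3 - 11.93*g^2 - 3.02*g + 7.63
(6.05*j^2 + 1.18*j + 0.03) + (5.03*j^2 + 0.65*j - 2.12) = 11.08*j^2 + 1.83*j - 2.09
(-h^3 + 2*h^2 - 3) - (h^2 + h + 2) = -h^3 + h^2 - h - 5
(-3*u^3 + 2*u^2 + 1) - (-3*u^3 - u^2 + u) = 3*u^2 - u + 1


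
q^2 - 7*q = q*(q - 7)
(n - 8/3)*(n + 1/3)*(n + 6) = n^3 + 11*n^2/3 - 134*n/9 - 16/3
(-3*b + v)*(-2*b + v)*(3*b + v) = 18*b^3 - 9*b^2*v - 2*b*v^2 + v^3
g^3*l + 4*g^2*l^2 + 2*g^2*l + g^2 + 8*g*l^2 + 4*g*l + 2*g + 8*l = (g + 2)*(g + 4*l)*(g*l + 1)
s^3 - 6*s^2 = s^2*(s - 6)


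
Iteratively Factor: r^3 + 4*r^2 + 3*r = (r)*(r^2 + 4*r + 3) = r*(r + 1)*(r + 3)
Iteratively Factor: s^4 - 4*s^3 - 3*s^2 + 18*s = (s - 3)*(s^3 - s^2 - 6*s) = (s - 3)^2*(s^2 + 2*s) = s*(s - 3)^2*(s + 2)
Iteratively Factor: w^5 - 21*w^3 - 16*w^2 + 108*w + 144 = (w - 4)*(w^4 + 4*w^3 - 5*w^2 - 36*w - 36) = (w - 4)*(w + 2)*(w^3 + 2*w^2 - 9*w - 18) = (w - 4)*(w + 2)*(w + 3)*(w^2 - w - 6) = (w - 4)*(w - 3)*(w + 2)*(w + 3)*(w + 2)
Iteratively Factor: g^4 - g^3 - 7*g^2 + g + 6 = (g - 3)*(g^3 + 2*g^2 - g - 2) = (g - 3)*(g + 2)*(g^2 - 1) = (g - 3)*(g + 1)*(g + 2)*(g - 1)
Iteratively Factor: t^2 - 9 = (t - 3)*(t + 3)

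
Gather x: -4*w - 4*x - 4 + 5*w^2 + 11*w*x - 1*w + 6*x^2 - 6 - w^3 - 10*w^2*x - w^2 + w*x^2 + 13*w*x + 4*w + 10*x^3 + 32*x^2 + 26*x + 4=-w^3 + 4*w^2 - w + 10*x^3 + x^2*(w + 38) + x*(-10*w^2 + 24*w + 22) - 6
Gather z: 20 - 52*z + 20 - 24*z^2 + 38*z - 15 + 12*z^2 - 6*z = -12*z^2 - 20*z + 25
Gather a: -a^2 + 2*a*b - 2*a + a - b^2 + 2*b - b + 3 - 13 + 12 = -a^2 + a*(2*b - 1) - b^2 + b + 2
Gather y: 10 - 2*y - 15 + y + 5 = -y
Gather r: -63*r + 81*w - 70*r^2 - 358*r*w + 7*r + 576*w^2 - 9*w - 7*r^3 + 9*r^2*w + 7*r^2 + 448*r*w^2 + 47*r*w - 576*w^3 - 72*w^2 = -7*r^3 + r^2*(9*w - 63) + r*(448*w^2 - 311*w - 56) - 576*w^3 + 504*w^2 + 72*w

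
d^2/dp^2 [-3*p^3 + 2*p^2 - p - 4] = 4 - 18*p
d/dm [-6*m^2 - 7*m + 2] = -12*m - 7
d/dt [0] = 0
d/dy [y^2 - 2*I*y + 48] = 2*y - 2*I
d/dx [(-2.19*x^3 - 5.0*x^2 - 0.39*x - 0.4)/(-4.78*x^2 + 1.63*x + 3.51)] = (10.4682*x^4 - 7.1394*x^3 - 33.0749*x^2 - 38.924*x - 0.7169)/(22.8484*x^4 - 15.5828*x^3 - 30.8987*x^2 + 11.4426*x + 12.3201)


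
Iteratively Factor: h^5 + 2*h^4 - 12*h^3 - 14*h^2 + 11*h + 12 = (h + 1)*(h^4 + h^3 - 13*h^2 - h + 12) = (h + 1)^2*(h^3 - 13*h + 12) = (h - 1)*(h + 1)^2*(h^2 + h - 12) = (h - 1)*(h + 1)^2*(h + 4)*(h - 3)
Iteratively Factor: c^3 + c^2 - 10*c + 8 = (c - 2)*(c^2 + 3*c - 4) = (c - 2)*(c + 4)*(c - 1)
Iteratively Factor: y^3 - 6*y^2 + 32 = (y + 2)*(y^2 - 8*y + 16) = (y - 4)*(y + 2)*(y - 4)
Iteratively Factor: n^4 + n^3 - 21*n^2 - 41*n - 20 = (n + 4)*(n^3 - 3*n^2 - 9*n - 5) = (n - 5)*(n + 4)*(n^2 + 2*n + 1) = (n - 5)*(n + 1)*(n + 4)*(n + 1)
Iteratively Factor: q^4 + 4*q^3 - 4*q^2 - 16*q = (q)*(q^3 + 4*q^2 - 4*q - 16) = q*(q + 4)*(q^2 - 4) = q*(q + 2)*(q + 4)*(q - 2)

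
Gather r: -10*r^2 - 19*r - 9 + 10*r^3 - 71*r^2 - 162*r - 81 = 10*r^3 - 81*r^2 - 181*r - 90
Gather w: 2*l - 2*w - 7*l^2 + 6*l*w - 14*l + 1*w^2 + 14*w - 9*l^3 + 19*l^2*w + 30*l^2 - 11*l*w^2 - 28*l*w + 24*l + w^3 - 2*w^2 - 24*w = -9*l^3 + 23*l^2 + 12*l + w^3 + w^2*(-11*l - 1) + w*(19*l^2 - 22*l - 12)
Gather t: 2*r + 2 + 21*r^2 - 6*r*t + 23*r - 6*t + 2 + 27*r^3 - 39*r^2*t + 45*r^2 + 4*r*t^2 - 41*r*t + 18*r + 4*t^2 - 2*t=27*r^3 + 66*r^2 + 43*r + t^2*(4*r + 4) + t*(-39*r^2 - 47*r - 8) + 4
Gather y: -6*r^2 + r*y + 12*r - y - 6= -6*r^2 + 12*r + y*(r - 1) - 6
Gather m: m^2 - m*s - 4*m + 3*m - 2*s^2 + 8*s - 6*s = m^2 + m*(-s - 1) - 2*s^2 + 2*s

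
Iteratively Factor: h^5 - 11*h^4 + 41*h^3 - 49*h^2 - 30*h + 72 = (h + 1)*(h^4 - 12*h^3 + 53*h^2 - 102*h + 72) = (h - 3)*(h + 1)*(h^3 - 9*h^2 + 26*h - 24) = (h - 4)*(h - 3)*(h + 1)*(h^2 - 5*h + 6) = (h - 4)*(h - 3)^2*(h + 1)*(h - 2)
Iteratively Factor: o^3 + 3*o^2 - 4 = (o + 2)*(o^2 + o - 2) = (o - 1)*(o + 2)*(o + 2)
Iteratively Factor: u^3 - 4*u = (u - 2)*(u^2 + 2*u) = (u - 2)*(u + 2)*(u)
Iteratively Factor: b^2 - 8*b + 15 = (b - 3)*(b - 5)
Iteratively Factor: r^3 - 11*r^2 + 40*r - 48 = (r - 4)*(r^2 - 7*r + 12) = (r - 4)*(r - 3)*(r - 4)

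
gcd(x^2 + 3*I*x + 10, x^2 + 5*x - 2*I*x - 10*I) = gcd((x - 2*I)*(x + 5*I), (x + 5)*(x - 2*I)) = x - 2*I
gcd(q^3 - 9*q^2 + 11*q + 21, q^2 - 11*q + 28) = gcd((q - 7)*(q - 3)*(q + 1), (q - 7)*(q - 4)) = q - 7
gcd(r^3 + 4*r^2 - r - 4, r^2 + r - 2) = r - 1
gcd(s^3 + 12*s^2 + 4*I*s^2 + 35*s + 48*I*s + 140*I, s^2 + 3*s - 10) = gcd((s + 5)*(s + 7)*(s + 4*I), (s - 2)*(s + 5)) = s + 5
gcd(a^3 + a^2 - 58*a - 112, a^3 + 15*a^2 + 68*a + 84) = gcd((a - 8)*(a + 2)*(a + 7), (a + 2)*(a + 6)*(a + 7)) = a^2 + 9*a + 14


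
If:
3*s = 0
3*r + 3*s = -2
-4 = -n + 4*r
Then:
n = 4/3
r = -2/3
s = 0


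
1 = 1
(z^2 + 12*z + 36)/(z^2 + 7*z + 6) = (z + 6)/(z + 1)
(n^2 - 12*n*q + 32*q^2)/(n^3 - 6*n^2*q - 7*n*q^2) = (-n^2 + 12*n*q - 32*q^2)/(n*(-n^2 + 6*n*q + 7*q^2))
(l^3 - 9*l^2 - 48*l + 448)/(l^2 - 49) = (l^2 - 16*l + 64)/(l - 7)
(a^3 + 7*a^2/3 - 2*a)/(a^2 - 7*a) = (a^2 + 7*a/3 - 2)/(a - 7)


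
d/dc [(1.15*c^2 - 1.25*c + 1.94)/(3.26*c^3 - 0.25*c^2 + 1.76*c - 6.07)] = (-3.749*c^4 + 8.15*c^3 - 17.2617*c^2 - 12.991*c + 4.1731)/(10.6276*c^6 - 1.63*c^5 + 11.5377*c^4 - 40.4564*c^3 + 6.1326*c^2 - 21.3664*c + 36.8449)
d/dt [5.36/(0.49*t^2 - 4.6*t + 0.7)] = (24.656 - 5.2528*t)/(0.49*t^2 - 4.6*t + 0.7)^2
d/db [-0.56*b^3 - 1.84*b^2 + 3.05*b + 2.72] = -1.68*b^2 - 3.68*b + 3.05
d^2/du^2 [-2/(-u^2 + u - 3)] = 4*(-u^2 + u + (2*u - 1)^2 - 3)/(u^2 - u + 3)^3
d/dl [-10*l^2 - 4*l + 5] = -20*l - 4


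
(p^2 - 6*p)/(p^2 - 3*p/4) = 4*(p - 6)/(4*p - 3)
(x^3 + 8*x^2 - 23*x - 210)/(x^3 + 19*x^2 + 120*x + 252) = (x - 5)/(x + 6)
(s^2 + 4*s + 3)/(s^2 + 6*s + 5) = (s + 3)/(s + 5)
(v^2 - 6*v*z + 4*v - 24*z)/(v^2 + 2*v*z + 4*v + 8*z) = (v - 6*z)/(v + 2*z)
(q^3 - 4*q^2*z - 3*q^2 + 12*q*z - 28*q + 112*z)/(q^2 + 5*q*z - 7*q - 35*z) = (q^2 - 4*q*z + 4*q - 16*z)/(q + 5*z)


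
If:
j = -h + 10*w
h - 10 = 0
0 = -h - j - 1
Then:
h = 10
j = -11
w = -1/10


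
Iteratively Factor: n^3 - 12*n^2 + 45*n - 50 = (n - 5)*(n^2 - 7*n + 10) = (n - 5)*(n - 2)*(n - 5)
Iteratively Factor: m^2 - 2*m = (m - 2)*(m)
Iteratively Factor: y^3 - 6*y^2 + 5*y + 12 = (y - 3)*(y^2 - 3*y - 4) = (y - 4)*(y - 3)*(y + 1)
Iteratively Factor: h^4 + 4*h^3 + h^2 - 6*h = (h + 3)*(h^3 + h^2 - 2*h) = (h - 1)*(h + 3)*(h^2 + 2*h) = h*(h - 1)*(h + 3)*(h + 2)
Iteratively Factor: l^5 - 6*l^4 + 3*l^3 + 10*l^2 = (l)*(l^4 - 6*l^3 + 3*l^2 + 10*l) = l*(l - 5)*(l^3 - l^2 - 2*l) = l^2*(l - 5)*(l^2 - l - 2) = l^2*(l - 5)*(l - 2)*(l + 1)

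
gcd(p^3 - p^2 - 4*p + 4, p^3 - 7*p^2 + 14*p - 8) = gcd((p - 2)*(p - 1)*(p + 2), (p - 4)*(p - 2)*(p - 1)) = p^2 - 3*p + 2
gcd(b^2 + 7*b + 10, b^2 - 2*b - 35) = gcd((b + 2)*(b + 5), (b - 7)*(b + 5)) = b + 5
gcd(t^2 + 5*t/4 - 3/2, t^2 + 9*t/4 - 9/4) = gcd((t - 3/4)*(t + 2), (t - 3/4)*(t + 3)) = t - 3/4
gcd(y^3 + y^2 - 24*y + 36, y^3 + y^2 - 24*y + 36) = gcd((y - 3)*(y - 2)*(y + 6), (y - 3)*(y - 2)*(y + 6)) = y^3 + y^2 - 24*y + 36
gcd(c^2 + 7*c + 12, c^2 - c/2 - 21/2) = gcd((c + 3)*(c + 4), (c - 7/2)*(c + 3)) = c + 3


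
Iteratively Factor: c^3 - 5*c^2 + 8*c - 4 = (c - 1)*(c^2 - 4*c + 4) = (c - 2)*(c - 1)*(c - 2)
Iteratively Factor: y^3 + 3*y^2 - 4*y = (y - 1)*(y^2 + 4*y) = y*(y - 1)*(y + 4)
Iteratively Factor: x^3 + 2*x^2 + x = (x + 1)*(x^2 + x) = x*(x + 1)*(x + 1)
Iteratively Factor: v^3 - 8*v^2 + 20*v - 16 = (v - 2)*(v^2 - 6*v + 8) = (v - 4)*(v - 2)*(v - 2)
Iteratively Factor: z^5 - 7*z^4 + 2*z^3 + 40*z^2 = (z)*(z^4 - 7*z^3 + 2*z^2 + 40*z) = z*(z - 4)*(z^3 - 3*z^2 - 10*z) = z*(z - 4)*(z + 2)*(z^2 - 5*z) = z^2*(z - 4)*(z + 2)*(z - 5)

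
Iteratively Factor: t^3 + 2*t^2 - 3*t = (t + 3)*(t^2 - t) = (t - 1)*(t + 3)*(t)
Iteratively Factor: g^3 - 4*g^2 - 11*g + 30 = (g - 2)*(g^2 - 2*g - 15) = (g - 5)*(g - 2)*(g + 3)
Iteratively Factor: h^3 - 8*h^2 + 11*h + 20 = (h - 4)*(h^2 - 4*h - 5) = (h - 4)*(h + 1)*(h - 5)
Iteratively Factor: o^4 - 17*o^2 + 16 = (o + 1)*(o^3 - o^2 - 16*o + 16) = (o - 1)*(o + 1)*(o^2 - 16) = (o - 1)*(o + 1)*(o + 4)*(o - 4)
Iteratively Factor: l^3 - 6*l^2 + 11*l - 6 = (l - 1)*(l^2 - 5*l + 6) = (l - 3)*(l - 1)*(l - 2)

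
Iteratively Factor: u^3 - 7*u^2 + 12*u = (u)*(u^2 - 7*u + 12) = u*(u - 3)*(u - 4)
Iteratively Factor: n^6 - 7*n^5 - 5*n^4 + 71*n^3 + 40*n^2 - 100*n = (n - 1)*(n^5 - 6*n^4 - 11*n^3 + 60*n^2 + 100*n) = (n - 1)*(n + 2)*(n^4 - 8*n^3 + 5*n^2 + 50*n) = (n - 5)*(n - 1)*(n + 2)*(n^3 - 3*n^2 - 10*n) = (n - 5)^2*(n - 1)*(n + 2)*(n^2 + 2*n) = n*(n - 5)^2*(n - 1)*(n + 2)*(n + 2)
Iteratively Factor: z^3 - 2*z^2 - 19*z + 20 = (z - 1)*(z^2 - z - 20) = (z - 1)*(z + 4)*(z - 5)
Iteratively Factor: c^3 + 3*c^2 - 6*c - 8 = (c + 1)*(c^2 + 2*c - 8) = (c + 1)*(c + 4)*(c - 2)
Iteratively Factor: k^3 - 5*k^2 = (k)*(k^2 - 5*k) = k^2*(k - 5)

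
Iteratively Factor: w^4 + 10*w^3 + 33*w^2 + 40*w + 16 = (w + 4)*(w^3 + 6*w^2 + 9*w + 4) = (w + 4)^2*(w^2 + 2*w + 1) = (w + 1)*(w + 4)^2*(w + 1)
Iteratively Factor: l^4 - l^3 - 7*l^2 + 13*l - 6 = (l - 1)*(l^3 - 7*l + 6) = (l - 2)*(l - 1)*(l^2 + 2*l - 3) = (l - 2)*(l - 1)*(l + 3)*(l - 1)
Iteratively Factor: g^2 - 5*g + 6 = (g - 3)*(g - 2)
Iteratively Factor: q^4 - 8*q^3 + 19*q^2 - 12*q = (q - 1)*(q^3 - 7*q^2 + 12*q) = q*(q - 1)*(q^2 - 7*q + 12) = q*(q - 4)*(q - 1)*(q - 3)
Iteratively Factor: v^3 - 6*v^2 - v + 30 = (v + 2)*(v^2 - 8*v + 15) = (v - 3)*(v + 2)*(v - 5)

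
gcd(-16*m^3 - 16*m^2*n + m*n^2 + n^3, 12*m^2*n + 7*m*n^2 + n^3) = 4*m + n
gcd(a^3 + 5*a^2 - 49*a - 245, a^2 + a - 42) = a + 7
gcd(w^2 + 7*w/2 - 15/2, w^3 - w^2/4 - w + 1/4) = 1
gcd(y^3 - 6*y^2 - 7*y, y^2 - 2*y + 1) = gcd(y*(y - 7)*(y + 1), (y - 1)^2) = 1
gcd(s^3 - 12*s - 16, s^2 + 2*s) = s + 2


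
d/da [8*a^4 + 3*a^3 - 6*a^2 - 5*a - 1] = 32*a^3 + 9*a^2 - 12*a - 5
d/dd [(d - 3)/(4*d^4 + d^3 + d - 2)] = (4*d^4 + d^3 + d - (d - 3)*(16*d^3 + 3*d^2 + 1) - 2)/(4*d^4 + d^3 + d - 2)^2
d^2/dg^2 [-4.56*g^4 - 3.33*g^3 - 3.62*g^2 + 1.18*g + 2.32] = -54.72*g^2 - 19.98*g - 7.24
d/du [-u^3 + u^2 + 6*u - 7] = -3*u^2 + 2*u + 6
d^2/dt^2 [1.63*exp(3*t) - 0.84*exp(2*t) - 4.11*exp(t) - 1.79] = (14.67*exp(2*t) - 3.36*exp(t) - 4.11)*exp(t)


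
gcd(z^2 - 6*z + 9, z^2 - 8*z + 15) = z - 3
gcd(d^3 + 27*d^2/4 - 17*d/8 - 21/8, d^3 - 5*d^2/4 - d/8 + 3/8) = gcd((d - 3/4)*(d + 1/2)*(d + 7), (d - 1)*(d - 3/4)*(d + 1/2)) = d^2 - d/4 - 3/8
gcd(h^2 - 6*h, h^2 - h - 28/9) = 1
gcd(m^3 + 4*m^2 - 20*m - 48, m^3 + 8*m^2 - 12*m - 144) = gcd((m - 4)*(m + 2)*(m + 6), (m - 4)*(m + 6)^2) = m^2 + 2*m - 24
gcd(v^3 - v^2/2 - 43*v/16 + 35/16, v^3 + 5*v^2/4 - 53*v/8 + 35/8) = v^2 - 9*v/4 + 5/4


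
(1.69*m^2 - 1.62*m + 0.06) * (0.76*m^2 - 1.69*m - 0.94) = 1.2844*m^4 - 4.0873*m^3 + 1.1948*m^2 + 1.4214*m - 0.0564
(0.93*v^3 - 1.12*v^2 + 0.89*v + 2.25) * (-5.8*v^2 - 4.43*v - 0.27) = -5.394*v^5 + 2.3761*v^4 - 0.4515*v^3 - 16.6903*v^2 - 10.2078*v - 0.6075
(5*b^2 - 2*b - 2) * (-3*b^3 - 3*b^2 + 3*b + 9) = -15*b^5 - 9*b^4 + 27*b^3 + 45*b^2 - 24*b - 18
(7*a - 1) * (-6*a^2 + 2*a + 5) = -42*a^3 + 20*a^2 + 33*a - 5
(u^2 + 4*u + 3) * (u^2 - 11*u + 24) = u^4 - 7*u^3 - 17*u^2 + 63*u + 72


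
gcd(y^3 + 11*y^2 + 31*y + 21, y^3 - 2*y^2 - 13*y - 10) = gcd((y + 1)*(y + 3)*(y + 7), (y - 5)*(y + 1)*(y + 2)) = y + 1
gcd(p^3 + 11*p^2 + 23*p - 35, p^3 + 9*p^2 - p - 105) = p^2 + 12*p + 35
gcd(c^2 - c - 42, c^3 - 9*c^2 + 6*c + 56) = c - 7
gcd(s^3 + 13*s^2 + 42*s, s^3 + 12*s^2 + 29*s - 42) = s^2 + 13*s + 42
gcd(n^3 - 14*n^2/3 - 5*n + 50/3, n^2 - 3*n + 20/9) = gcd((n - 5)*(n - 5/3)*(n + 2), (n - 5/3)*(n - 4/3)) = n - 5/3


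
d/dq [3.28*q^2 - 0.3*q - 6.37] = 6.56*q - 0.3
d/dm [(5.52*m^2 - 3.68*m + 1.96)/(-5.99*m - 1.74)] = (-33.0648*m^2 - 19.2096*m + 18.1436)/(35.8801*m^2 + 20.8452*m + 3.0276)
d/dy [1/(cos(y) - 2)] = sin(y)/(cos(y) - 2)^2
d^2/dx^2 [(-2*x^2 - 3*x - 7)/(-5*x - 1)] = 324/(125*x^3 + 75*x^2 + 15*x + 1)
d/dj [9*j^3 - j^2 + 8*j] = 27*j^2 - 2*j + 8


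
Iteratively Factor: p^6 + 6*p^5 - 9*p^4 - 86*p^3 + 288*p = (p)*(p^5 + 6*p^4 - 9*p^3 - 86*p^2 + 288) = p*(p + 4)*(p^4 + 2*p^3 - 17*p^2 - 18*p + 72) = p*(p - 2)*(p + 4)*(p^3 + 4*p^2 - 9*p - 36) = p*(p - 2)*(p + 3)*(p + 4)*(p^2 + p - 12) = p*(p - 2)*(p + 3)*(p + 4)^2*(p - 3)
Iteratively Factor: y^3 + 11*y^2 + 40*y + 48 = (y + 4)*(y^2 + 7*y + 12) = (y + 4)^2*(y + 3)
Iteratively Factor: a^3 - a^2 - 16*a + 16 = (a + 4)*(a^2 - 5*a + 4) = (a - 4)*(a + 4)*(a - 1)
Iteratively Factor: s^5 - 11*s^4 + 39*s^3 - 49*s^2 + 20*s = (s - 5)*(s^4 - 6*s^3 + 9*s^2 - 4*s) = (s - 5)*(s - 1)*(s^3 - 5*s^2 + 4*s) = (s - 5)*(s - 4)*(s - 1)*(s^2 - s) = s*(s - 5)*(s - 4)*(s - 1)*(s - 1)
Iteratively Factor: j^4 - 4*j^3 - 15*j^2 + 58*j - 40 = (j + 4)*(j^3 - 8*j^2 + 17*j - 10) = (j - 1)*(j + 4)*(j^2 - 7*j + 10) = (j - 5)*(j - 1)*(j + 4)*(j - 2)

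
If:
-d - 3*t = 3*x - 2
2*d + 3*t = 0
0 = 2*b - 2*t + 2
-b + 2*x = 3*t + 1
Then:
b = -11/15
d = -2/5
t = 4/15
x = 8/15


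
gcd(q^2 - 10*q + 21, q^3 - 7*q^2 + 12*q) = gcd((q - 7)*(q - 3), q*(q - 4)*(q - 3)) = q - 3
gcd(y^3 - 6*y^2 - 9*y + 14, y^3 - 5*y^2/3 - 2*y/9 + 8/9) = y - 1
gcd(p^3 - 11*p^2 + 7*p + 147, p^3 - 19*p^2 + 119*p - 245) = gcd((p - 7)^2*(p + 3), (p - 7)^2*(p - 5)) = p^2 - 14*p + 49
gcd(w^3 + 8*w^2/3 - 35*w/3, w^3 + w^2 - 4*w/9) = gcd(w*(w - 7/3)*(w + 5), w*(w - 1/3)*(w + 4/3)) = w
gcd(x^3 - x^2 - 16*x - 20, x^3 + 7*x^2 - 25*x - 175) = x - 5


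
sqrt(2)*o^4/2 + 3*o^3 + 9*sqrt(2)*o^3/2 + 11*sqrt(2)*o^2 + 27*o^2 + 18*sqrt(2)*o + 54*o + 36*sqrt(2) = (o + 3)*(o + 6)*(o + 2*sqrt(2))*(sqrt(2)*o/2 + 1)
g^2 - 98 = (g - 7*sqrt(2))*(g + 7*sqrt(2))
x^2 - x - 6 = (x - 3)*(x + 2)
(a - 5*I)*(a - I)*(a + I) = a^3 - 5*I*a^2 + a - 5*I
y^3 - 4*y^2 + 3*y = y*(y - 3)*(y - 1)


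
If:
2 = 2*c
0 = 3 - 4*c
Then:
No Solution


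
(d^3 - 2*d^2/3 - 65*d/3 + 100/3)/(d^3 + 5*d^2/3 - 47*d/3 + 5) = (3*d^2 - 17*d + 20)/(3*d^2 - 10*d + 3)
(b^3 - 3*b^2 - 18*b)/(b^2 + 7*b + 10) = b*(b^2 - 3*b - 18)/(b^2 + 7*b + 10)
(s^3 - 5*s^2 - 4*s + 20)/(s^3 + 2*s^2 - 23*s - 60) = (s^2 - 4)/(s^2 + 7*s + 12)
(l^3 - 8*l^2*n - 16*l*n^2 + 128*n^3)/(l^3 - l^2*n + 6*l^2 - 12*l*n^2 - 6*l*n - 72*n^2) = (l^2 - 4*l*n - 32*n^2)/(l^2 + 3*l*n + 6*l + 18*n)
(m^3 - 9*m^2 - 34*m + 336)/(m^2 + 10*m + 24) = (m^2 - 15*m + 56)/(m + 4)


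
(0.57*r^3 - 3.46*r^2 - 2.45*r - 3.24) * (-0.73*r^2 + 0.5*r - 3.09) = -0.4161*r^5 + 2.8108*r^4 - 1.7028*r^3 + 11.8316*r^2 + 5.9505*r + 10.0116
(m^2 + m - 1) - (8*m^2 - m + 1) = -7*m^2 + 2*m - 2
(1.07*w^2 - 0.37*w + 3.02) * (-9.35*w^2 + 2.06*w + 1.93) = -10.0045*w^4 + 5.6637*w^3 - 26.9341*w^2 + 5.5071*w + 5.8286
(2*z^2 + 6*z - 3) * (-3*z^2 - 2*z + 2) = -6*z^4 - 22*z^3 + z^2 + 18*z - 6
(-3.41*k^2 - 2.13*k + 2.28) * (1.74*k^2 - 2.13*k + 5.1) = -5.9334*k^4 + 3.5571*k^3 - 8.8869*k^2 - 15.7194*k + 11.628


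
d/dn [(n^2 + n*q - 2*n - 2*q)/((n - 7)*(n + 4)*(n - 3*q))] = ((n - 7)*(n + 4)*(n - 3*q)*(2*n + q - 2) + (n - 7)*(n + 4)*(-n^2 - n*q + 2*n + 2*q) + (n - 7)*(n - 3*q)*(-n^2 - n*q + 2*n + 2*q) + (n + 4)*(n - 3*q)*(-n^2 - n*q + 2*n + 2*q))/((n - 7)^2*(n + 4)^2*(n - 3*q)^2)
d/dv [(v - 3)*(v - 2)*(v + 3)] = 3*v^2 - 4*v - 9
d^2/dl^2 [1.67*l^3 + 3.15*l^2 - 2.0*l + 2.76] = 10.02*l + 6.3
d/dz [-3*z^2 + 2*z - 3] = 2 - 6*z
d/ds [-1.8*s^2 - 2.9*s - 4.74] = -3.6*s - 2.9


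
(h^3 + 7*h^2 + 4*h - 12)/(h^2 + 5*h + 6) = (h^2 + 5*h - 6)/(h + 3)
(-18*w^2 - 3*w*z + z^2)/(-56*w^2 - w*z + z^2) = (18*w^2 + 3*w*z - z^2)/(56*w^2 + w*z - z^2)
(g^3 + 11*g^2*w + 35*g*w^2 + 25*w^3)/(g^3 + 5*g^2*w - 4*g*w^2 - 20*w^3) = (-g^2 - 6*g*w - 5*w^2)/(-g^2 + 4*w^2)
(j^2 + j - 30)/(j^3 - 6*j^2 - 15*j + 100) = (j + 6)/(j^2 - j - 20)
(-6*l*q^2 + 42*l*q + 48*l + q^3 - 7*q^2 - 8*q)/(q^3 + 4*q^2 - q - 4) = (-6*l*q + 48*l + q^2 - 8*q)/(q^2 + 3*q - 4)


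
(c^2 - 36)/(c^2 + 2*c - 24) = (c - 6)/(c - 4)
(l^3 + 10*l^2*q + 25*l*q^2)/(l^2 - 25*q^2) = l*(-l - 5*q)/(-l + 5*q)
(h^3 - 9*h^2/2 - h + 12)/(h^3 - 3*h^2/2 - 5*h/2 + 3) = (h - 4)/(h - 1)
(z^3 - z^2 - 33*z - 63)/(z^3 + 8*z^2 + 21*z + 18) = (z - 7)/(z + 2)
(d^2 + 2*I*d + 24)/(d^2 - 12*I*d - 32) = (d + 6*I)/(d - 8*I)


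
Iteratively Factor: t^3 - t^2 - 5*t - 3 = (t + 1)*(t^2 - 2*t - 3) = (t + 1)^2*(t - 3)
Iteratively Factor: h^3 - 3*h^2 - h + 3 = (h - 3)*(h^2 - 1) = (h - 3)*(h + 1)*(h - 1)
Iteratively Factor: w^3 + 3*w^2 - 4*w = (w)*(w^2 + 3*w - 4) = w*(w + 4)*(w - 1)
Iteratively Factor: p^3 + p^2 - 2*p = (p - 1)*(p^2 + 2*p) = p*(p - 1)*(p + 2)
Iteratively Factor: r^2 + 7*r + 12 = (r + 4)*(r + 3)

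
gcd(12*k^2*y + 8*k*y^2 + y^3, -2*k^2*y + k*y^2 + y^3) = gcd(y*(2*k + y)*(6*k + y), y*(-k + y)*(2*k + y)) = 2*k*y + y^2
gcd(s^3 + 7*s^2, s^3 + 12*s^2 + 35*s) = s^2 + 7*s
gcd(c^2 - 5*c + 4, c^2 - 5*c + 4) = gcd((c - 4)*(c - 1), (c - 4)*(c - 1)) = c^2 - 5*c + 4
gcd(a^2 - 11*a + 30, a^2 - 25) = a - 5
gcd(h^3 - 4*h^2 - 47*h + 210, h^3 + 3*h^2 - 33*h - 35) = h^2 + 2*h - 35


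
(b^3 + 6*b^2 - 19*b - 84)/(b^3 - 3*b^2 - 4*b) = (b^2 + 10*b + 21)/(b*(b + 1))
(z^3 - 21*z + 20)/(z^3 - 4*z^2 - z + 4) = (z + 5)/(z + 1)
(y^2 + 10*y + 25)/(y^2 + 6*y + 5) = (y + 5)/(y + 1)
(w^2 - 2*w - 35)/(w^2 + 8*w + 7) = (w^2 - 2*w - 35)/(w^2 + 8*w + 7)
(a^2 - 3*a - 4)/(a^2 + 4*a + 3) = (a - 4)/(a + 3)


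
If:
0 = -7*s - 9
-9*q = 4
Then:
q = -4/9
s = -9/7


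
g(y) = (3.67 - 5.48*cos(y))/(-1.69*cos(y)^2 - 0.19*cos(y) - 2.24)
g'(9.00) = 0.21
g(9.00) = -2.50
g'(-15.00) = -0.12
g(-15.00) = -2.55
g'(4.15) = 0.46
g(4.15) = -2.52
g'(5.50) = 1.16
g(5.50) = 0.07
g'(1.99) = -0.98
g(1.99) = -2.42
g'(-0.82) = 1.26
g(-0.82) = 0.02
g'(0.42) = -0.46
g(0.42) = 0.35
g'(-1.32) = 2.62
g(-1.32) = -0.97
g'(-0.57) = 0.70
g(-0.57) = 0.26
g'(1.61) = -2.49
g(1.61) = -1.74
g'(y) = (3.67 - 5.48*cos(y))*(-3.38*sin(y)*cos(y) - 0.19*sin(y))/(-1.69*cos(y)^2 - 0.19*cos(y) - 2.24)^2 + 5.48*sin(y)/(-1.69*cos(y)^2 - 0.19*cos(y) - 2.24) = (9.2612*cos(y)^2 - 12.4046*cos(y) - 12.9725)*sin(y)/(2.8561*cos(y)^4 + 0.6422*cos(y)^3 + 7.6073*cos(y)^2 + 0.8512*cos(y) + 5.0176)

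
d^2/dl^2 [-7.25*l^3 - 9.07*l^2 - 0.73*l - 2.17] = -43.5*l - 18.14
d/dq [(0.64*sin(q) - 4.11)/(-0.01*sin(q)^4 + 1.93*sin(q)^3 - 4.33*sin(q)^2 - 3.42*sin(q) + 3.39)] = (0.0192*sin(q)^4 - 2.6348*sin(q)^3 + 26.5681*sin(q)^2 - 35.5926*sin(q) - 11.8866)*cos(q)/(0.0001*sin(q)^8 - 0.0386*sin(q)^7 + 3.8115*sin(q)^6 - 16.6454*sin(q)^5 + 5.4799*sin(q)^4 + 42.7026*sin(q)^3 - 17.661*sin(q)^2 - 23.1876*sin(q) + 11.4921)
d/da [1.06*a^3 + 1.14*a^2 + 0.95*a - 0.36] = 3.18*a^2 + 2.28*a + 0.95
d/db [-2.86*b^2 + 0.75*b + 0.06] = 0.75 - 5.72*b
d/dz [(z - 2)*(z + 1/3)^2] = (3*z + 1)*(9*z - 11)/9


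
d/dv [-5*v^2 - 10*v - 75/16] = -10*v - 10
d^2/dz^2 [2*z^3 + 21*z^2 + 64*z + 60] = 12*z + 42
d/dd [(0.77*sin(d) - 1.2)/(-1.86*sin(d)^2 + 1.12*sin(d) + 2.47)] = (1.4322*sin(d)^2 - 4.464*sin(d) + 3.2459)*cos(d)/(3.4596*sin(d)^4 - 4.1664*sin(d)^3 - 7.934*sin(d)^2 + 5.5328*sin(d) + 6.1009)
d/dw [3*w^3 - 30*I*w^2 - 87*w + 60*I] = 9*w^2 - 60*I*w - 87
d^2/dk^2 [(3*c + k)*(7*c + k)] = 2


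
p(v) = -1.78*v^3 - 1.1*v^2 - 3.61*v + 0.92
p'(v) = -5.34*v^2 - 2.2*v - 3.61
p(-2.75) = 39.55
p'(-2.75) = -37.94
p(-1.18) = 6.57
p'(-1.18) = -8.45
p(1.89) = -21.85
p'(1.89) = -26.84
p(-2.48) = 30.26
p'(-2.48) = -31.00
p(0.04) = 0.77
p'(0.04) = -3.71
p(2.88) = -61.12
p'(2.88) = -54.24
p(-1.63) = 11.59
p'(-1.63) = -14.21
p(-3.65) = 86.00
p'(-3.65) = -66.72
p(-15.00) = 5815.07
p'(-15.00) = -1172.11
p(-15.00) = 5815.07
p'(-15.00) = -1172.11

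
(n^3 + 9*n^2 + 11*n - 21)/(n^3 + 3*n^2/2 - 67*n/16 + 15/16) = 16*(n^2 + 6*n - 7)/(16*n^2 - 24*n + 5)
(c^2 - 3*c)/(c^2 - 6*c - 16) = c*(3 - c)/(-c^2 + 6*c + 16)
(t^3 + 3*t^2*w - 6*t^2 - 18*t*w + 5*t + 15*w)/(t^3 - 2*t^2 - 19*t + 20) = (t + 3*w)/(t + 4)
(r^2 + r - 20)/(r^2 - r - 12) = (r + 5)/(r + 3)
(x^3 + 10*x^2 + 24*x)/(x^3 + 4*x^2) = (x + 6)/x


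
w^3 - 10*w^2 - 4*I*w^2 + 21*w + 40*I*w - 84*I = (w - 7)*(w - 3)*(w - 4*I)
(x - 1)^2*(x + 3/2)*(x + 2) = x^4 + 3*x^3/2 - 3*x^2 - 5*x/2 + 3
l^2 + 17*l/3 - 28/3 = (l - 4/3)*(l + 7)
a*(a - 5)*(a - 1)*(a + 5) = a^4 - a^3 - 25*a^2 + 25*a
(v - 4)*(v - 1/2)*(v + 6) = v^3 + 3*v^2/2 - 25*v + 12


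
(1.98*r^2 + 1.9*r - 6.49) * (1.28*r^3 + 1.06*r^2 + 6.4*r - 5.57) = 2.5344*r^5 + 4.5308*r^4 + 6.3788*r^3 - 5.748*r^2 - 52.119*r + 36.1493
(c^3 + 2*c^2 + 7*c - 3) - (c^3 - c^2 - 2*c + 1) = 3*c^2 + 9*c - 4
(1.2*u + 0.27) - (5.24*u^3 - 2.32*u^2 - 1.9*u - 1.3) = -5.24*u^3 + 2.32*u^2 + 3.1*u + 1.57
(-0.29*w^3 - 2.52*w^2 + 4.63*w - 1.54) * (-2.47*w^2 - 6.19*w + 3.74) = 0.7163*w^5 + 8.0195*w^4 + 3.0781*w^3 - 34.2807*w^2 + 26.8488*w - 5.7596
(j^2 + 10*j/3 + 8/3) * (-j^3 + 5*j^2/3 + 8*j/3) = -j^5 - 5*j^4/3 + 50*j^3/9 + 40*j^2/3 + 64*j/9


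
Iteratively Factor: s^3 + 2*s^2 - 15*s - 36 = (s - 4)*(s^2 + 6*s + 9) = (s - 4)*(s + 3)*(s + 3)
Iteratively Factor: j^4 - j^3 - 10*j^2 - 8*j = (j - 4)*(j^3 + 3*j^2 + 2*j) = j*(j - 4)*(j^2 + 3*j + 2) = j*(j - 4)*(j + 2)*(j + 1)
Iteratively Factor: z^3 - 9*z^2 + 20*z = (z - 4)*(z^2 - 5*z) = z*(z - 4)*(z - 5)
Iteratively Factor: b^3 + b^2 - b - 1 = (b - 1)*(b^2 + 2*b + 1) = (b - 1)*(b + 1)*(b + 1)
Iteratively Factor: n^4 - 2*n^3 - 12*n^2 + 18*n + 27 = (n - 3)*(n^3 + n^2 - 9*n - 9) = (n - 3)*(n + 3)*(n^2 - 2*n - 3) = (n - 3)^2*(n + 3)*(n + 1)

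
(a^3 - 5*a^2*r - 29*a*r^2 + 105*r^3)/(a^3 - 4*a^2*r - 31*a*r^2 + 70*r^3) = (-a + 3*r)/(-a + 2*r)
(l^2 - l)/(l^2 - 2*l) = (l - 1)/(l - 2)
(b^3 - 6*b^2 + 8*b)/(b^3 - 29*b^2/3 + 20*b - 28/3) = 3*b*(b - 4)/(3*b^2 - 23*b + 14)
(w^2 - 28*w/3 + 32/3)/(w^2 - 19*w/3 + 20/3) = (w - 8)/(w - 5)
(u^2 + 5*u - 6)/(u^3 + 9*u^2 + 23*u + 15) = (u^2 + 5*u - 6)/(u^3 + 9*u^2 + 23*u + 15)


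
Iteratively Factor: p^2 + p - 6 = (p + 3)*(p - 2)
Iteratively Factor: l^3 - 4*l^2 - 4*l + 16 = (l - 2)*(l^2 - 2*l - 8) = (l - 2)*(l + 2)*(l - 4)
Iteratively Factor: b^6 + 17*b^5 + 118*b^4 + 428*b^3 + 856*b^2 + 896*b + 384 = (b + 2)*(b^5 + 15*b^4 + 88*b^3 + 252*b^2 + 352*b + 192) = (b + 2)*(b + 3)*(b^4 + 12*b^3 + 52*b^2 + 96*b + 64) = (b + 2)^2*(b + 3)*(b^3 + 10*b^2 + 32*b + 32) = (b + 2)^2*(b + 3)*(b + 4)*(b^2 + 6*b + 8) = (b + 2)^2*(b + 3)*(b + 4)^2*(b + 2)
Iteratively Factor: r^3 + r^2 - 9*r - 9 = (r - 3)*(r^2 + 4*r + 3) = (r - 3)*(r + 1)*(r + 3)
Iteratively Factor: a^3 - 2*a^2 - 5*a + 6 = (a + 2)*(a^2 - 4*a + 3) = (a - 1)*(a + 2)*(a - 3)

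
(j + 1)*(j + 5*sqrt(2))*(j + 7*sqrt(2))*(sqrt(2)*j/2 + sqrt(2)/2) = sqrt(2)*j^4/2 + sqrt(2)*j^3 + 12*j^3 + 24*j^2 + 71*sqrt(2)*j^2/2 + 12*j + 70*sqrt(2)*j + 35*sqrt(2)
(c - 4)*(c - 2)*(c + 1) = c^3 - 5*c^2 + 2*c + 8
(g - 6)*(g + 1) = g^2 - 5*g - 6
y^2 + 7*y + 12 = (y + 3)*(y + 4)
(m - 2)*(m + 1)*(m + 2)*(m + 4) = m^4 + 5*m^3 - 20*m - 16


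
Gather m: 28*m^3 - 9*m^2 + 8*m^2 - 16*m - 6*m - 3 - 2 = 28*m^3 - m^2 - 22*m - 5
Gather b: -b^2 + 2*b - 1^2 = -b^2 + 2*b - 1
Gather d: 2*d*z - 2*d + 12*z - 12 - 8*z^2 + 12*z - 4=d*(2*z - 2) - 8*z^2 + 24*z - 16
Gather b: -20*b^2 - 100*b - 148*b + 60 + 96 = -20*b^2 - 248*b + 156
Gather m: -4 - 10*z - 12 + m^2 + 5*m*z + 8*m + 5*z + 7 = m^2 + m*(5*z + 8) - 5*z - 9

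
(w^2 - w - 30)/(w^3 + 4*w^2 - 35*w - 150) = 1/(w + 5)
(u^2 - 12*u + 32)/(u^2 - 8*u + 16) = (u - 8)/(u - 4)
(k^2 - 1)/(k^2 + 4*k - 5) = (k + 1)/(k + 5)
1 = 1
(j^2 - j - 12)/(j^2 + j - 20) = (j + 3)/(j + 5)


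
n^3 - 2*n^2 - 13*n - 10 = (n - 5)*(n + 1)*(n + 2)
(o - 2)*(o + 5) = o^2 + 3*o - 10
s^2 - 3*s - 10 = (s - 5)*(s + 2)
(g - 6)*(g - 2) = g^2 - 8*g + 12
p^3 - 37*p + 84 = (p - 4)*(p - 3)*(p + 7)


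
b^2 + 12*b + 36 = (b + 6)^2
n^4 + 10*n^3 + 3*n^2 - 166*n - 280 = (n - 4)*(n + 2)*(n + 5)*(n + 7)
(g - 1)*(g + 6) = g^2 + 5*g - 6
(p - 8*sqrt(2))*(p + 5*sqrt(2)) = p^2 - 3*sqrt(2)*p - 80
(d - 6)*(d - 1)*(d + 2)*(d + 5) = d^4 - 33*d^2 - 28*d + 60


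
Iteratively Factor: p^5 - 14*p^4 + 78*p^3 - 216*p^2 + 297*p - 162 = (p - 2)*(p^4 - 12*p^3 + 54*p^2 - 108*p + 81) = (p - 3)*(p - 2)*(p^3 - 9*p^2 + 27*p - 27) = (p - 3)^2*(p - 2)*(p^2 - 6*p + 9) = (p - 3)^3*(p - 2)*(p - 3)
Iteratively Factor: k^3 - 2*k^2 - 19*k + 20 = (k + 4)*(k^2 - 6*k + 5) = (k - 1)*(k + 4)*(k - 5)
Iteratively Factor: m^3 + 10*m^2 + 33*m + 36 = (m + 3)*(m^2 + 7*m + 12) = (m + 3)^2*(m + 4)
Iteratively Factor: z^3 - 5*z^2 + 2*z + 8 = (z + 1)*(z^2 - 6*z + 8) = (z - 4)*(z + 1)*(z - 2)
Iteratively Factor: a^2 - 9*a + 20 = (a - 4)*(a - 5)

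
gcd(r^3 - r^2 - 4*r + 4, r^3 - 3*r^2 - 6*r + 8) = r^2 + r - 2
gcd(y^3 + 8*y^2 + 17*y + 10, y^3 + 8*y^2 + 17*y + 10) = y^3 + 8*y^2 + 17*y + 10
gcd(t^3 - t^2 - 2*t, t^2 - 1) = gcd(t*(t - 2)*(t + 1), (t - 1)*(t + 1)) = t + 1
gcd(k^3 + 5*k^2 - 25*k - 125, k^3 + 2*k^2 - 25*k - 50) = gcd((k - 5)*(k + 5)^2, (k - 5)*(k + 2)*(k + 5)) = k^2 - 25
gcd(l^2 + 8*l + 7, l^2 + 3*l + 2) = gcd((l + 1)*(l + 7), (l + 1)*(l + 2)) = l + 1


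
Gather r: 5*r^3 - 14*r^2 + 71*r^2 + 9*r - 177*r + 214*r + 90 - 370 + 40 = 5*r^3 + 57*r^2 + 46*r - 240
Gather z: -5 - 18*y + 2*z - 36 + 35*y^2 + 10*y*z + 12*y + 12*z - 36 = 35*y^2 - 6*y + z*(10*y + 14) - 77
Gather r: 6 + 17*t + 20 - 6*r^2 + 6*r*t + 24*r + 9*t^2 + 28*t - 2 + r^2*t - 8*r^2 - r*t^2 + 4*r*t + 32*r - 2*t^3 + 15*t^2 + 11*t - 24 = r^2*(t - 14) + r*(-t^2 + 10*t + 56) - 2*t^3 + 24*t^2 + 56*t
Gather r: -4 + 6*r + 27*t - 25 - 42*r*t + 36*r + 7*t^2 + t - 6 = r*(42 - 42*t) + 7*t^2 + 28*t - 35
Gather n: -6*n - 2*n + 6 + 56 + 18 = 80 - 8*n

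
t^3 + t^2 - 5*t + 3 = (t - 1)^2*(t + 3)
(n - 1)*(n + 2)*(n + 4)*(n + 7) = n^4 + 12*n^3 + 37*n^2 + 6*n - 56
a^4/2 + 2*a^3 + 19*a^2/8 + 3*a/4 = a*(a/2 + 1)*(a + 1/2)*(a + 3/2)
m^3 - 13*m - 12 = (m - 4)*(m + 1)*(m + 3)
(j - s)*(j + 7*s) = j^2 + 6*j*s - 7*s^2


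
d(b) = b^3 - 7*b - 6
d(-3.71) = -31.09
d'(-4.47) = 52.94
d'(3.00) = 20.00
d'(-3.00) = 20.00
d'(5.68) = 89.79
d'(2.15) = 6.87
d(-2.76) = -7.70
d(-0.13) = -5.09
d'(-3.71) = 34.29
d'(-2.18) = 7.26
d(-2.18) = -1.10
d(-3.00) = -12.00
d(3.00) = 0.00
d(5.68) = 137.49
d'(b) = 3*b^2 - 7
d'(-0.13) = -6.95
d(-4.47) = -64.02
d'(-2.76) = 15.85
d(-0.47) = -2.81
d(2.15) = -11.11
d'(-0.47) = -6.34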